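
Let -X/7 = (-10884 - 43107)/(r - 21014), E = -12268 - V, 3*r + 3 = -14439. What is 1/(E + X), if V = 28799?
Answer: -25828/1061056413 ≈ -2.4342e-5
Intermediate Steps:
r = -4814 (r = -1 + (1/3)*(-14439) = -1 - 4813 = -4814)
E = -41067 (E = -12268 - 1*28799 = -12268 - 28799 = -41067)
X = -377937/25828 (X = -7*(-10884 - 43107)/(-4814 - 21014) = -(-377937)/(-25828) = -(-377937)*(-1)/25828 = -7*53991/25828 = -377937/25828 ≈ -14.633)
1/(E + X) = 1/(-41067 - 377937/25828) = 1/(-1061056413/25828) = -25828/1061056413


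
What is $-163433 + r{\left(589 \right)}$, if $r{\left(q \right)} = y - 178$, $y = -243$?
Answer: $-163854$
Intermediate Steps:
$r{\left(q \right)} = -421$ ($r{\left(q \right)} = -243 - 178 = -421$)
$-163433 + r{\left(589 \right)} = -163433 - 421 = -163854$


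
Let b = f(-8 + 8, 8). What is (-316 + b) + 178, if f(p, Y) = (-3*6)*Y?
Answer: -282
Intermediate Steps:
f(p, Y) = -18*Y
b = -144 (b = -18*8 = -144)
(-316 + b) + 178 = (-316 - 144) + 178 = -460 + 178 = -282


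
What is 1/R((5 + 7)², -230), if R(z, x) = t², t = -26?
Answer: 1/676 ≈ 0.0014793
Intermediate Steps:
R(z, x) = 676 (R(z, x) = (-26)² = 676)
1/R((5 + 7)², -230) = 1/676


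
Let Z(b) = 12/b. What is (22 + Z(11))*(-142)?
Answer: -36068/11 ≈ -3278.9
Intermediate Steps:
(22 + Z(11))*(-142) = (22 + 12/11)*(-142) = (254/11)*(-142) = -36068/11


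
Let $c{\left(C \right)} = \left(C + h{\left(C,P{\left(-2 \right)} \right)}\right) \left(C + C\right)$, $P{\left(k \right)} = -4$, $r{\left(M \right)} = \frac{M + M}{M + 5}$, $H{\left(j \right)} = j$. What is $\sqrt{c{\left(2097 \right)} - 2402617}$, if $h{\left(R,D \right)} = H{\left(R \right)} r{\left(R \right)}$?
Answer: $\frac{\sqrt{26444144363447}}{1051} \approx 4892.9$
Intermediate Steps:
$r{\left(M \right)} = \frac{2 M}{5 + M}$
$h{\left(R,D \right)} = \frac{2 R^{2}}{5 + R}$ ($h{\left(R,D \right)} = R \frac{2 R}{5 + R} = \frac{2 R^{2}}{5 + R}$)
$c{\left(C \right)} = 2 C \left(C + \frac{2 C^{2}}{5 + C}\right)$ ($c{\left(C \right)} = \left(C + \frac{2 C^{2}}{5 + C}\right) \left(C + C\right) = \left(C + \frac{2 C^{2}}{5 + C}\right) 2 C = 2 C \left(C + \frac{2 C^{2}}{5 + C}\right)$)
$\sqrt{c{\left(2097 \right)} - 2402617} = \sqrt{\frac{2097^{2} \left(10 + 6 \cdot 2097\right)}{5 + 2097} - 2402617} = \sqrt{\frac{4397409 \left(10 + 12582\right)}{2102} - 2402617} = \sqrt{4397409 \cdot \frac{1}{2102} \cdot 12592 - 2402617} = \sqrt{\frac{27686087064}{1051} - 2402617} = \sqrt{\frac{25160936597}{1051}} = \frac{\sqrt{26444144363447}}{1051}$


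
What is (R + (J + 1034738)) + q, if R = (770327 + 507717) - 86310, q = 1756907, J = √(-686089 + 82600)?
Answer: 3983379 + I*√603489 ≈ 3.9834e+6 + 776.85*I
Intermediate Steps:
J = I*√603489 (J = √(-603489) = I*√603489 ≈ 776.85*I)
R = 1191734 (R = 1278044 - 86310 = 1191734)
(R + (J + 1034738)) + q = (1191734 + (I*√603489 + 1034738)) + 1756907 = (1191734 + (1034738 + I*√603489)) + 1756907 = (2226472 + I*√603489) + 1756907 = 3983379 + I*√603489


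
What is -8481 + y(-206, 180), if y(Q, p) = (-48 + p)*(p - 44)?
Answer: 9471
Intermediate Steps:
y(Q, p) = (-48 + p)*(-44 + p)
-8481 + y(-206, 180) = -8481 + (2112 + 180² - 92*180) = -8481 + (2112 + 32400 - 16560) = -8481 + 17952 = 9471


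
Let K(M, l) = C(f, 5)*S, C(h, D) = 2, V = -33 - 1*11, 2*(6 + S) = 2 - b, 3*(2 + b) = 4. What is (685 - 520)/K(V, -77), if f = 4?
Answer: -495/28 ≈ -17.679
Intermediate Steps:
b = -⅔ (b = -2 + (⅓)*4 = -2 + 4/3 = -⅔ ≈ -0.66667)
S = -14/3 (S = -6 + (2 - 1*(-⅔))/2 = -6 + (2 + ⅔)/2 = -6 + (½)*(8/3) = -6 + 4/3 = -14/3 ≈ -4.6667)
V = -44 (V = -33 - 11 = -44)
K(M, l) = -28/3 (K(M, l) = 2*(-14/3) = -28/3)
(685 - 520)/K(V, -77) = (685 - 520)/(-28/3) = 165*(-3/28) = -495/28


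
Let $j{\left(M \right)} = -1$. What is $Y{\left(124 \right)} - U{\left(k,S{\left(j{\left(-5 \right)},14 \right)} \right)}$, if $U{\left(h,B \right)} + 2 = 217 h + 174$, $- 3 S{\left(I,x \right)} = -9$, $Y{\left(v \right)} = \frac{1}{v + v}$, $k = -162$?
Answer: $\frac{8675537}{248} \approx 34982.0$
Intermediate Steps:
$Y{\left(v \right)} = \frac{1}{2 v}$
$S{\left(I,x \right)} = 3$ ($S{\left(I,x \right)} = \left(- \frac{1}{3}\right) \left(-9\right) = 3$)
$U{\left(h,B \right)} = 172 + 217 h$ ($U{\left(h,B \right)} = -2 + \left(217 h + 174\right) = -2 + \left(174 + 217 h\right) = 172 + 217 h$)
$Y{\left(124 \right)} - U{\left(k,S{\left(j{\left(-5 \right)},14 \right)} \right)} = \frac{1}{2 \cdot 124} - \left(172 + 217 \left(-162\right)\right) = \frac{1}{2} \cdot \frac{1}{124} - \left(172 - 35154\right) = \frac{1}{248} - -34982 = \frac{1}{248} + 34982 = \frac{8675537}{248}$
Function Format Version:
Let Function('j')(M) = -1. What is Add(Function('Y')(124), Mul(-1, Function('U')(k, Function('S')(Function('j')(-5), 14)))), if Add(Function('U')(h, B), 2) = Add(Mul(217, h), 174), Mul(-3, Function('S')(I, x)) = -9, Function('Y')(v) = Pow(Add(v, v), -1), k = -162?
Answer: Rational(8675537, 248) ≈ 34982.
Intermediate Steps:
Function('Y')(v) = Mul(Rational(1, 2), Pow(v, -1)) (Function('Y')(v) = Pow(Mul(2, v), -1) = Mul(Rational(1, 2), Pow(v, -1)))
Function('S')(I, x) = 3 (Function('S')(I, x) = Mul(Rational(-1, 3), -9) = 3)
Function('U')(h, B) = Add(172, Mul(217, h)) (Function('U')(h, B) = Add(-2, Add(Mul(217, h), 174)) = Add(-2, Add(174, Mul(217, h))) = Add(172, Mul(217, h)))
Add(Function('Y')(124), Mul(-1, Function('U')(k, Function('S')(Function('j')(-5), 14)))) = Add(Mul(Rational(1, 2), Pow(124, -1)), Mul(-1, Add(172, Mul(217, -162)))) = Add(Mul(Rational(1, 2), Rational(1, 124)), Mul(-1, Add(172, -35154))) = Add(Rational(1, 248), Mul(-1, -34982)) = Add(Rational(1, 248), 34982) = Rational(8675537, 248)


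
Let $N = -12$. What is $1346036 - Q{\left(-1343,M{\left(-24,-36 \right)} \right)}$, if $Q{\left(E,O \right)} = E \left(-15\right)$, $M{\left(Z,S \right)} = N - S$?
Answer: $1325891$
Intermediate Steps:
$M{\left(Z,S \right)} = -12 - S$
$Q{\left(E,O \right)} = - 15 E$
$1346036 - Q{\left(-1343,M{\left(-24,-36 \right)} \right)} = 1346036 - \left(-15\right) \left(-1343\right) = 1346036 - 20145 = 1325891$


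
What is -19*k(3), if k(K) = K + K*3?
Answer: -228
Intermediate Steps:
k(K) = 4*K (k(K) = K + 3*K = 4*K)
-19*k(3) = -76*3 = -19*12 = -228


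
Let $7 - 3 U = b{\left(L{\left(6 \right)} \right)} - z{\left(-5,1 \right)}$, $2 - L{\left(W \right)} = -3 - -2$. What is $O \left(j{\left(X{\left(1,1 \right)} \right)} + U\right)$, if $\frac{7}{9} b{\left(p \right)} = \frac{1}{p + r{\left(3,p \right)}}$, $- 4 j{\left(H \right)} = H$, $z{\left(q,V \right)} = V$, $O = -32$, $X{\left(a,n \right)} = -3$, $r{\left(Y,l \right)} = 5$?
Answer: $- \frac{2260}{21} \approx -107.62$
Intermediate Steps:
$L{\left(W \right)} = 3$ ($L{\left(W \right)} = 2 - \left(-3 - -2\right) = 2 - \left(-3 + 2\right) = 2 - -1 = 2 + 1 = 3$)
$j{\left(H \right)} = - \frac{H}{4}$
$b{\left(p \right)} = \frac{9}{7 \left(5 + p\right)}$ ($b{\left(p \right)} = \frac{9}{7 \left(p + 5\right)} = \frac{9}{7 \left(5 + p\right)}$)
$U = \frac{439}{168}$ ($U = \frac{7}{3} - \frac{\frac{9}{7 \left(5 + 3\right)} - 1}{3} = \frac{7}{3} - \frac{\frac{9}{7 \cdot 8} - 1}{3} = \frac{7}{3} - \frac{\frac{9}{7} \cdot \frac{1}{8} - 1}{3} = \frac{7}{3} - \frac{\frac{9}{56} - 1}{3} = \frac{7}{3} - - \frac{47}{168} = \frac{7}{3} + \frac{47}{168} = \frac{439}{168} \approx 2.6131$)
$O \left(j{\left(X{\left(1,1 \right)} \right)} + U\right) = - 32 \left(\left(- \frac{1}{4}\right) \left(-3\right) + \frac{439}{168}\right) = - 32 \left(\frac{3}{4} + \frac{439}{168}\right) = \left(-32\right) \frac{565}{168} = - \frac{2260}{21}$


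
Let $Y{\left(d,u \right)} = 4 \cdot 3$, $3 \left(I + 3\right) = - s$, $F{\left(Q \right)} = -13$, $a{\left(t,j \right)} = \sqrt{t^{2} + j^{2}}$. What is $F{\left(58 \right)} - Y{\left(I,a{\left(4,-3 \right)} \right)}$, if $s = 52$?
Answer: $-25$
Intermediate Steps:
$a{\left(t,j \right)} = \sqrt{j^{2} + t^{2}}$
$I = - \frac{61}{3}$ ($I = -3 + \frac{\left(-1\right) 52}{3} = -3 + \frac{1}{3} \left(-52\right) = -3 - \frac{52}{3} = - \frac{61}{3} \approx -20.333$)
$Y{\left(d,u \right)} = 12$
$F{\left(58 \right)} - Y{\left(I,a{\left(4,-3 \right)} \right)} = -13 - 12 = -25$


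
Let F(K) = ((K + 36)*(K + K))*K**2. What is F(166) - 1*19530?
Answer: 1847996054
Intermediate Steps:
F(K) = 2*K**3*(36 + K) (F(K) = ((36 + K)*(2*K))*K**2 = (2*K*(36 + K))*K**2 = 2*K**3*(36 + K))
F(166) - 1*19530 = 2*166**3*(36 + 166) - 1*19530 = 2*4574296*202 - 19530 = 1848015584 - 19530 = 1847996054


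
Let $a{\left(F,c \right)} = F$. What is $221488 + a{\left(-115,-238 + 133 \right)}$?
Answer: $221373$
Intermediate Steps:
$221488 + a{\left(-115,-238 + 133 \right)} = 221488 - 115 = 221373$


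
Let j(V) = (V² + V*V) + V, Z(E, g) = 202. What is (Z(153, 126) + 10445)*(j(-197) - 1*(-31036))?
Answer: 1154741679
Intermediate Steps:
j(V) = V + 2*V² (j(V) = (V² + V²) + V = 2*V² + V = V + 2*V²)
(Z(153, 126) + 10445)*(j(-197) - 1*(-31036)) = (202 + 10445)*(-197*(1 + 2*(-197)) - 1*(-31036)) = 10647*(-197*(1 - 394) + 31036) = 10647*(-197*(-393) + 31036) = 10647*(77421 + 31036) = 10647*108457 = 1154741679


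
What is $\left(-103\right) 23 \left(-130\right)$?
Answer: $307970$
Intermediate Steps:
$\left(-103\right) 23 \left(-130\right) = \left(-2369\right) \left(-130\right) = 307970$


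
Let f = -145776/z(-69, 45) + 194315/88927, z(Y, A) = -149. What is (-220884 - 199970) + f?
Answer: -5563374889755/13250123 ≈ -4.1987e+5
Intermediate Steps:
f = 12992375287/13250123 (f = -145776/(-149) + 194315/88927 = -145776*(-1/149) + 194315*(1/88927) = 145776/149 + 194315/88927 = 12992375287/13250123 ≈ 980.55)
(-220884 - 199970) + f = (-220884 - 199970) + 12992375287/13250123 = -420854 + 12992375287/13250123 = -5563374889755/13250123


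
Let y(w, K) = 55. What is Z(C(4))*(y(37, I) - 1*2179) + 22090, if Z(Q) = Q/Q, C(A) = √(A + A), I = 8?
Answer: 19966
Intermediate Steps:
C(A) = √2*√A (C(A) = √(2*A) = √2*√A)
Z(Q) = 1
Z(C(4))*(y(37, I) - 1*2179) + 22090 = 1*(55 - 1*2179) + 22090 = 1*(55 - 2179) + 22090 = 1*(-2124) + 22090 = -2124 + 22090 = 19966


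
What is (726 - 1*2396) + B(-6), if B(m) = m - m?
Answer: -1670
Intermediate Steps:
B(m) = 0
(726 - 1*2396) + B(-6) = (726 - 1*2396) + 0 = (726 - 2396) + 0 = -1670 + 0 = -1670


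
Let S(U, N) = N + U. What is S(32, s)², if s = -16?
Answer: 256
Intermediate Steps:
S(32, s)² = (-16 + 32)² = 16² = 256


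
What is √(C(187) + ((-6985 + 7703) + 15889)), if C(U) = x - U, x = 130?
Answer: 5*√662 ≈ 128.65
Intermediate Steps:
C(U) = 130 - U
√(C(187) + ((-6985 + 7703) + 15889)) = √((130 - 1*187) + ((-6985 + 7703) + 15889)) = √((130 - 187) + (718 + 15889)) = √(-57 + 16607) = √16550 = 5*√662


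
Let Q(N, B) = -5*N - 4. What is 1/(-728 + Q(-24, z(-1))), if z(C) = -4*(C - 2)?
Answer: -1/612 ≈ -0.0016340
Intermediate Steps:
z(C) = 8 - 4*C (z(C) = -4*(-2 + C) = 8 - 4*C)
Q(N, B) = -4 - 5*N
1/(-728 + Q(-24, z(-1))) = 1/(-728 + (-4 - 5*(-24))) = 1/(-728 + (-4 + 120)) = 1/(-728 + 116) = 1/(-612) = -1/612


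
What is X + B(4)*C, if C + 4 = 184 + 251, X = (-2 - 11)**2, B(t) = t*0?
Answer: 169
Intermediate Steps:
B(t) = 0
X = 169 (X = (-13)**2 = 169)
C = 431 (C = -4 + (184 + 251) = -4 + 435 = 431)
X + B(4)*C = 169 + 0*431 = 169 + 0 = 169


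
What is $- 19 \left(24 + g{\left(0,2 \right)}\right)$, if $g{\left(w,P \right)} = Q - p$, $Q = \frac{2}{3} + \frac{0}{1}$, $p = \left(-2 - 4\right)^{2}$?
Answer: $\frac{646}{3} \approx 215.33$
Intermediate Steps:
$p = 36$ ($p = \left(-6\right)^{2} = 36$)
$Q = \frac{2}{3}$ ($Q = 2 \cdot \frac{1}{3} + 0 \cdot 1 = \frac{2}{3} + 0 = \frac{2}{3} \approx 0.66667$)
$g{\left(w,P \right)} = - \frac{106}{3}$ ($g{\left(w,P \right)} = \frac{2}{3} - 36 = - \frac{106}{3}$)
$- 19 \left(24 + g{\left(0,2 \right)}\right) = - 19 \left(24 - \frac{106}{3}\right) = \left(-19\right) \left(- \frac{34}{3}\right) = \frac{646}{3}$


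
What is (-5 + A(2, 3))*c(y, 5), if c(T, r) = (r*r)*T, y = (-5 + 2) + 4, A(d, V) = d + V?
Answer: 0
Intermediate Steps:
A(d, V) = V + d
y = 1 (y = -3 + 4 = 1)
c(T, r) = T*r**2 (c(T, r) = r**2*T = T*r**2)
(-5 + A(2, 3))*c(y, 5) = (-5 + (3 + 2))*(1*5**2) = (-5 + 5)*(1*25) = 0*25 = 0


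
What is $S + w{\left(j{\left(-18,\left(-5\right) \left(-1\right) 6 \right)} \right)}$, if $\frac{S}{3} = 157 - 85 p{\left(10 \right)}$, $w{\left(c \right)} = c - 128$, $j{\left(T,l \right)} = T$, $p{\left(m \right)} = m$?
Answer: $-2225$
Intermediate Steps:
$w{\left(c \right)} = -128 + c$ ($w{\left(c \right)} = c - 128 = -128 + c$)
$S = -2079$ ($S = 3 \left(157 - 850\right) = 3 \left(-693\right) = -2079$)
$S + w{\left(j{\left(-18,\left(-5\right) \left(-1\right) 6 \right)} \right)} = -2079 - 146 = -2225$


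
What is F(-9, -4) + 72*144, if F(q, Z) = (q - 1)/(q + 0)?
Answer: 93322/9 ≈ 10369.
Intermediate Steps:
F(q, Z) = (-1 + q)/q
F(-9, -4) + 72*144 = (-1 - 9)/(-9) + 72*144 = -1/9*(-10) + 10368 = 10/9 + 10368 = 93322/9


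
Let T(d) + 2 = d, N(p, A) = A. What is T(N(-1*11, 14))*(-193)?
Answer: -2316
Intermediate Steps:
T(d) = -2 + d
T(N(-1*11, 14))*(-193) = (-2 + 14)*(-193) = 12*(-193) = -2316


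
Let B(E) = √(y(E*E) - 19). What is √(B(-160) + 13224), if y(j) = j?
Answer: √(13224 + √25581) ≈ 115.69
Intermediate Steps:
B(E) = √(-19 + E²) (B(E) = √(E*E - 19) = √(E² - 19) = √(-19 + E²))
√(B(-160) + 13224) = √(√(-19 + (-160)²) + 13224) = √(√(-19 + 25600) + 13224) = √(√25581 + 13224) = √(13224 + √25581)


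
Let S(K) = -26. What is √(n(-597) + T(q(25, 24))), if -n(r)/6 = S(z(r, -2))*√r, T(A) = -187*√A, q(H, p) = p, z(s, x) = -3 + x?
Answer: √(-374*√6 + 156*I*√597) ≈ 38.756 + 49.175*I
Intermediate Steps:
n(r) = 156*√r (n(r) = -(-156)*√r = 156*√r)
√(n(-597) + T(q(25, 24))) = √(156*√(-597) - 374*√6) = √(156*(I*√597) - 374*√6) = √(156*I*√597 - 374*√6) = √(-374*√6 + 156*I*√597)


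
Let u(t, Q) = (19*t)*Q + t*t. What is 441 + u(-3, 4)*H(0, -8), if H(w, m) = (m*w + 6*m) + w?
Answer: 10953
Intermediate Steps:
H(w, m) = w + 6*m + m*w (H(w, m) = (6*m + m*w) + w = w + 6*m + m*w)
u(t, Q) = t² + 19*Q*t (u(t, Q) = 19*Q*t + t² = t² + 19*Q*t)
441 + u(-3, 4)*H(0, -8) = 441 + (-3*(-3 + 19*4))*(0 + 6*(-8) - 8*0) = 441 + (-3*(-3 + 76))*(0 - 48 + 0) = 441 - 3*73*(-48) = 441 - 219*(-48) = 441 + 10512 = 10953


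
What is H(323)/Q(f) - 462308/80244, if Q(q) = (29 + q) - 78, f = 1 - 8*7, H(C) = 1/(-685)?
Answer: -8233685419/1429145640 ≈ -5.7613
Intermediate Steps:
H(C) = -1/685
f = -55 (f = 1 - 56 = -55)
Q(q) = -49 + q
H(323)/Q(f) - 462308/80244 = -1/(685*(-49 - 55)) - 462308/80244 = -1/685/(-104) - 462308*1/80244 = -1/685*(-1/104) - 115577/20061 = 1/71240 - 115577/20061 = -8233685419/1429145640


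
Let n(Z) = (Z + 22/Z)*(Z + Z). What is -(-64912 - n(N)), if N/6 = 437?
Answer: 13814724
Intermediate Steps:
N = 2622 (N = 6*437 = 2622)
n(Z) = 2*Z*(Z + 22/Z) (n(Z) = (Z + 22/Z)*(2*Z) = 2*Z*(Z + 22/Z))
-(-64912 - n(N)) = -(-64912 - (44 + 2*2622²)) = -(-64912 - (44 + 2*6874884)) = -(-64912 - (44 + 13749768)) = -(-64912 - 1*13749812) = -(-64912 - 13749812) = -1*(-13814724) = 13814724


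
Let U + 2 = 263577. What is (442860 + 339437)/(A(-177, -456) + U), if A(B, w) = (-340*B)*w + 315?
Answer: -782297/27178190 ≈ -0.028784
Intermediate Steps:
U = 263575 (U = -2 + 263577 = 263575)
A(B, w) = 315 - 340*B*w (A(B, w) = -340*B*w + 315 = 315 - 340*B*w)
(442860 + 339437)/(A(-177, -456) + U) = (442860 + 339437)/((315 - 340*(-177)*(-456)) + 263575) = 782297/((315 - 27442080) + 263575) = 782297/(-27441765 + 263575) = 782297/(-27178190) = 782297*(-1/27178190) = -782297/27178190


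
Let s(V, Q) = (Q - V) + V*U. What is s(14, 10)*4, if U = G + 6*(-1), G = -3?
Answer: -520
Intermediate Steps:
U = -9 (U = -3 + 6*(-1) = -3 - 6 = -9)
s(V, Q) = Q - 10*V (s(V, Q) = (Q - V) + V*(-9) = (Q - V) - 9*V = Q - 10*V)
s(14, 10)*4 = (10 - 10*14)*4 = (10 - 140)*4 = -130*4 = -520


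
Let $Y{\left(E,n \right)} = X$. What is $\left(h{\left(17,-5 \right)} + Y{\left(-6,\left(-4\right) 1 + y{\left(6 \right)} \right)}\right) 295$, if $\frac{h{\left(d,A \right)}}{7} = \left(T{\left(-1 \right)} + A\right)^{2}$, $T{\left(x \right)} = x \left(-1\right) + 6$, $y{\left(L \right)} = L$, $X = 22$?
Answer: $14750$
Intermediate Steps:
$Y{\left(E,n \right)} = 22$
$T{\left(x \right)} = 6 - x$ ($T{\left(x \right)} = - x + 6 = 6 - x$)
$h{\left(d,A \right)} = 7 \left(7 + A\right)^{2}$ ($h{\left(d,A \right)} = 7 \left(\left(6 - -1\right) + A\right)^{2} = 7 \left(\left(6 + 1\right) + A\right)^{2} = 7 \left(7 + A\right)^{2}$)
$\left(h{\left(17,-5 \right)} + Y{\left(-6,\left(-4\right) 1 + y{\left(6 \right)} \right)}\right) 295 = \left(7 \left(7 - 5\right)^{2} + 22\right) 295 = \left(7 \cdot 2^{2} + 22\right) 295 = \left(7 \cdot 4 + 22\right) 295 = \left(28 + 22\right) 295 = 50 \cdot 295 = 14750$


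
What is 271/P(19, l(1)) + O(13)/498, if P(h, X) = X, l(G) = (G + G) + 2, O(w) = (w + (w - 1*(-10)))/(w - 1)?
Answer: 22495/332 ≈ 67.756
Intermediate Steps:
O(w) = (10 + 2*w)/(-1 + w) (O(w) = (w + (w + 10))/(-1 + w) = (w + (10 + w))/(-1 + w) = (10 + 2*w)/(-1 + w))
l(G) = 2 + 2*G (l(G) = 2*G + 2 = 2 + 2*G)
271/P(19, l(1)) + O(13)/498 = 271/(2 + 2*1) + (2*(5 + 13)/(-1 + 13))/498 = 271/(2 + 2) + (2*18/12)*(1/498) = 271/4 + (2*(1/12)*18)*(1/498) = 271*(¼) + 3*(1/498) = 271/4 + 1/166 = 22495/332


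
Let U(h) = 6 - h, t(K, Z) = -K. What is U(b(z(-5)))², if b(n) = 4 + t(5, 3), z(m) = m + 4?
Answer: 49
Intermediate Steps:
z(m) = 4 + m
b(n) = -1 (b(n) = 4 - 1*5 = 4 - 5 = -1)
U(b(z(-5)))² = (6 - 1*(-1))² = (6 + 1)² = 7² = 49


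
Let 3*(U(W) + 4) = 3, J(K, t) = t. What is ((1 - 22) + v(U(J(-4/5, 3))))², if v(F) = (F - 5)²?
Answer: 1849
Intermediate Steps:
U(W) = -3 (U(W) = -4 + (⅓)*3 = -4 + 1 = -3)
v(F) = (-5 + F)²
((1 - 22) + v(U(J(-4/5, 3))))² = ((1 - 22) + (-5 - 3)²)² = (-21 + (-8)²)² = (-21 + 64)² = 43² = 1849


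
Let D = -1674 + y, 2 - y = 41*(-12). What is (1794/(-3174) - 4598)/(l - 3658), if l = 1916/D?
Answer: 31201265/24830547 ≈ 1.2566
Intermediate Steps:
y = 494 (y = 2 - 41*(-12) = 2 - 1*(-492) = 2 + 492 = 494)
D = -1180 (D = -1674 + 494 = -1180)
l = -479/295 (l = 1916/(-1180) = 1916*(-1/1180) = -479/295 ≈ -1.6237)
(1794/(-3174) - 4598)/(l - 3658) = (1794/(-3174) - 4598)/(-479/295 - 3658) = (1794*(-1/3174) - 4598)/(-1079589/295) = (-13/23 - 4598)*(-295/1079589) = -105767/23*(-295/1079589) = 31201265/24830547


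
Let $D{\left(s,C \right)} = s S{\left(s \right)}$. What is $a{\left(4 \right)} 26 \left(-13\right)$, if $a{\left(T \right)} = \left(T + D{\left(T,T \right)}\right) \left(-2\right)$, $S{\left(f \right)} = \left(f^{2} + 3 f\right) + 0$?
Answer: $78416$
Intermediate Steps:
$S{\left(f \right)} = f^{2} + 3 f$
$D{\left(s,C \right)} = s^{2} \left(3 + s\right)$ ($D{\left(s,C \right)} = s s \left(3 + s\right) = s^{2} \left(3 + s\right)$)
$a{\left(T \right)} = - 2 T - 2 T^{2} \left(3 + T\right)$ ($a{\left(T \right)} = \left(T + T^{2} \left(3 + T\right)\right) \left(-2\right) = - 2 T - 2 T^{2} \left(3 + T\right)$)
$a{\left(4 \right)} 26 \left(-13\right) = 2 \cdot 4 \left(-1 + 4 \left(-3 - 4\right)\right) 26 \left(-13\right) = 2 \cdot 4 \left(-1 + 4 \left(-7\right)\right) 26 \left(-13\right) = 2 \cdot 4 \left(-1 - 28\right) 26 \left(-13\right) = 2 \cdot 4 \left(-29\right) 26 \left(-13\right) = \left(-232\right) 26 \left(-13\right) = \left(-6032\right) \left(-13\right) = 78416$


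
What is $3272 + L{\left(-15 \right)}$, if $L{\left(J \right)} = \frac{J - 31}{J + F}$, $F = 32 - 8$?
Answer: $\frac{29402}{9} \approx 3266.9$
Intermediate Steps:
$F = 24$ ($F = 32 - 8 = 24$)
$L{\left(J \right)} = \frac{-31 + J}{24 + J}$ ($L{\left(J \right)} = \frac{J - 31}{J + 24} = \frac{-31 + J}{24 + J}$)
$3272 + L{\left(-15 \right)} = 3272 + \frac{-31 - 15}{24 - 15} = 3272 + \frac{1}{9} \left(-46\right) = 3272 - \frac{46}{9} = \frac{29402}{9}$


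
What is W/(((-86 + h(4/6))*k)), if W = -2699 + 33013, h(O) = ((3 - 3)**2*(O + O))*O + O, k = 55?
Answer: -45471/7040 ≈ -6.4589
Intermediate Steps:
h(O) = O (h(O) = (0**2*(2*O))*O + O = (0*(2*O))*O + O = 0*O + O = 0 + O = O)
W = 30314
W/(((-86 + h(4/6))*k)) = 30314/(((-86 + 4/6)*55)) = 30314/(((-86 + 4*(1/6))*55)) = 30314/(((-86 + 2/3)*55)) = 30314/((-256/3*55)) = 30314/(-14080/3) = 30314*(-3/14080) = -45471/7040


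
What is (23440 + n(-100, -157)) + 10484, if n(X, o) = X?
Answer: 33824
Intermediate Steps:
(23440 + n(-100, -157)) + 10484 = (23440 - 100) + 10484 = 23340 + 10484 = 33824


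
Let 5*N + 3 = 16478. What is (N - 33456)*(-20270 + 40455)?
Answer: -608799785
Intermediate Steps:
N = 3295 (N = -⅗ + (⅕)*16478 = -⅗ + 16478/5 = 3295)
(N - 33456)*(-20270 + 40455) = (3295 - 33456)*(-20270 + 40455) = -30161*20185 = -608799785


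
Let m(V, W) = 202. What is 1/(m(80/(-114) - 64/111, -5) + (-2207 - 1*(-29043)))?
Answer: 1/27038 ≈ 3.6985e-5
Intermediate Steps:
1/(m(80/(-114) - 64/111, -5) + (-2207 - 1*(-29043))) = 1/(202 + (-2207 - 1*(-29043))) = 1/(202 + (-2207 + 29043)) = 1/(202 + 26836) = 1/27038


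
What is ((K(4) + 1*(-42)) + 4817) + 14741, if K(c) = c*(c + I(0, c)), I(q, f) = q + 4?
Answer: 19548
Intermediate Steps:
I(q, f) = 4 + q
K(c) = c*(4 + c) (K(c) = c*(c + (4 + 0)) = c*(c + 4) = c*(4 + c))
((K(4) + 1*(-42)) + 4817) + 14741 = ((4*(4 + 4) + 1*(-42)) + 4817) + 14741 = ((4*8 - 42) + 4817) + 14741 = ((32 - 42) + 4817) + 14741 = (-10 + 4817) + 14741 = 4807 + 14741 = 19548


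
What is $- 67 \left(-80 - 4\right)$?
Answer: $5628$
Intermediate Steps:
$- 67 \left(-80 - 4\right) = \left(-67\right) \left(-84\right) = 5628$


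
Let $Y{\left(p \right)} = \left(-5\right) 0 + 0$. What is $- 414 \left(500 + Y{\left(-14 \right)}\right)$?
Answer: $-207000$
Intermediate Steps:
$Y{\left(p \right)} = 0$ ($Y{\left(p \right)} = 0 + 0 = 0$)
$- 414 \left(500 + Y{\left(-14 \right)}\right) = - 414 \left(500 + 0\right) = \left(-414\right) 500 = -207000$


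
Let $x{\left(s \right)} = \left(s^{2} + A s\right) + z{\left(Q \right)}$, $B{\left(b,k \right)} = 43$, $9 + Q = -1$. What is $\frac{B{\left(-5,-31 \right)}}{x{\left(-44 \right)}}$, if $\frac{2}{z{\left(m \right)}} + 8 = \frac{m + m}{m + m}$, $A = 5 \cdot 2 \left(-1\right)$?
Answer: $\frac{301}{16630} \approx 0.0181$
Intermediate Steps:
$Q = -10$ ($Q = -9 - 1 = -10$)
$A = -10$ ($A = 10 \left(-1\right) = -10$)
$z{\left(m \right)} = - \frac{2}{7}$ ($z{\left(m \right)} = \frac{2}{-8 + \frac{m + m}{m + m}} = \frac{2}{-8 + \frac{2 m}{2 m}} = \frac{2}{-8 + 2 m \frac{1}{2 m}} = \frac{2}{-8 + 1} = \frac{2}{-7} = 2 \left(- \frac{1}{7}\right) = - \frac{2}{7}$)
$x{\left(s \right)} = - \frac{2}{7} + s^{2} - 10 s$ ($x{\left(s \right)} = \left(s^{2} - 10 s\right) - \frac{2}{7} = - \frac{2}{7} + s^{2} - 10 s$)
$\frac{B{\left(-5,-31 \right)}}{x{\left(-44 \right)}} = \frac{43}{- \frac{2}{7} + \left(-44\right)^{2} - -440} = \frac{43}{- \frac{2}{7} + 1936 + 440} = \frac{43}{\frac{16630}{7}} = 43 \cdot \frac{7}{16630} = \frac{301}{16630}$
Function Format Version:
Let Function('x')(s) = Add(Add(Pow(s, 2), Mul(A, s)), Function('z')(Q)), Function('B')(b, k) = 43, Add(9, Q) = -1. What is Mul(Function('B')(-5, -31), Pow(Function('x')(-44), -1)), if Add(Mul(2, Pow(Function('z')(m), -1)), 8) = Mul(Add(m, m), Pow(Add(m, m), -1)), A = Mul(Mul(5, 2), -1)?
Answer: Rational(301, 16630) ≈ 0.018100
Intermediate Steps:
Q = -10 (Q = Add(-9, -1) = -10)
A = -10 (A = Mul(10, -1) = -10)
Function('z')(m) = Rational(-2, 7) (Function('z')(m) = Mul(2, Pow(Add(-8, Mul(Add(m, m), Pow(Add(m, m), -1))), -1)) = Mul(2, Pow(Add(-8, Mul(Mul(2, m), Pow(Mul(2, m), -1))), -1)) = Mul(2, Pow(Add(-8, Mul(Mul(2, m), Mul(Rational(1, 2), Pow(m, -1)))), -1)) = Mul(2, Pow(Add(-8, 1), -1)) = Mul(2, Pow(-7, -1)) = Mul(2, Rational(-1, 7)) = Rational(-2, 7))
Function('x')(s) = Add(Rational(-2, 7), Pow(s, 2), Mul(-10, s)) (Function('x')(s) = Add(Add(Pow(s, 2), Mul(-10, s)), Rational(-2, 7)) = Add(Rational(-2, 7), Pow(s, 2), Mul(-10, s)))
Mul(Function('B')(-5, -31), Pow(Function('x')(-44), -1)) = Mul(43, Pow(Add(Rational(-2, 7), Pow(-44, 2), Mul(-10, -44)), -1)) = Mul(43, Pow(Add(Rational(-2, 7), 1936, 440), -1)) = Mul(43, Pow(Rational(16630, 7), -1)) = Mul(43, Rational(7, 16630)) = Rational(301, 16630)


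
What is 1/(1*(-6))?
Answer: -⅙ ≈ -0.16667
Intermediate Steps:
1/(1*(-6)) = 1/(-6) = -⅙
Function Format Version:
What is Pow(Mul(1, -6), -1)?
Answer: Rational(-1, 6) ≈ -0.16667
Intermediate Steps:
Pow(Mul(1, -6), -1) = Pow(-6, -1) = Rational(-1, 6)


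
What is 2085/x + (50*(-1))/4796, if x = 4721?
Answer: 4881805/11320958 ≈ 0.43122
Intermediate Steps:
2085/x + (50*(-1))/4796 = 2085/4721 + (50*(-1))/4796 = 2085*(1/4721) - 50*1/4796 = 2085/4721 - 25/2398 = 4881805/11320958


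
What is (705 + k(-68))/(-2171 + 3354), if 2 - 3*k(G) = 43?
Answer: 2074/3549 ≈ 0.58439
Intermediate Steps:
k(G) = -41/3 (k(G) = ⅔ - ⅓*43 = ⅔ - 43/3 = -41/3)
(705 + k(-68))/(-2171 + 3354) = (705 - 41/3)/(-2171 + 3354) = (2074/3)/1183 = (2074/3)*(1/1183) = 2074/3549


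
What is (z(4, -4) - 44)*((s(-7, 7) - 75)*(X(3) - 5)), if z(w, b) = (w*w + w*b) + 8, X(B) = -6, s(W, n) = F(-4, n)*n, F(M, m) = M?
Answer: -40788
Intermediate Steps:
s(W, n) = -4*n
z(w, b) = 8 + w**2 + b*w (z(w, b) = (w**2 + b*w) + 8 = 8 + w**2 + b*w)
(z(4, -4) - 44)*((s(-7, 7) - 75)*(X(3) - 5)) = ((8 + 4**2 - 4*4) - 44)*((-4*7 - 75)*(-6 - 5)) = ((8 + 16 - 16) - 44)*((-28 - 75)*(-11)) = (8 - 44)*(-103*(-11)) = -36*1133 = -40788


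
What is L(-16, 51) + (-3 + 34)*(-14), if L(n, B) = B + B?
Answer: -332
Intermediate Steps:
L(n, B) = 2*B
L(-16, 51) + (-3 + 34)*(-14) = 2*51 + (-3 + 34)*(-14) = 102 + 31*(-14) = 102 - 434 = -332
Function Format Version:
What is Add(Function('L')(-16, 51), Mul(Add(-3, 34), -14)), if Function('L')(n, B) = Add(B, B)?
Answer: -332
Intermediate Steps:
Function('L')(n, B) = Mul(2, B)
Add(Function('L')(-16, 51), Mul(Add(-3, 34), -14)) = Add(Mul(2, 51), Mul(Add(-3, 34), -14)) = Add(102, Mul(31, -14)) = Add(102, -434) = -332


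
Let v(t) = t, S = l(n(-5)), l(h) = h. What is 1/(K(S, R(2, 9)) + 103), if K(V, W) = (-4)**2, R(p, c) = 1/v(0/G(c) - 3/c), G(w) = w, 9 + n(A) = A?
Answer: 1/119 ≈ 0.0084034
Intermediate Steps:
n(A) = -9 + A
S = -14 (S = -9 - 5 = -14)
R(p, c) = -c/3 (R(p, c) = 1/(0/c - 3/c) = 1/(0 - 3/c) = 1/(-3/c) = -c/3)
K(V, W) = 16
1/(K(S, R(2, 9)) + 103) = 1/(16 + 103) = 1/119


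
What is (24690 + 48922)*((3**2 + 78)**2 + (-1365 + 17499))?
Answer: 1744825236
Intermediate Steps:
(24690 + 48922)*((3**2 + 78)**2 + (-1365 + 17499)) = 73612*((9 + 78)**2 + 16134) = 73612*(87**2 + 16134) = 73612*(7569 + 16134) = 73612*23703 = 1744825236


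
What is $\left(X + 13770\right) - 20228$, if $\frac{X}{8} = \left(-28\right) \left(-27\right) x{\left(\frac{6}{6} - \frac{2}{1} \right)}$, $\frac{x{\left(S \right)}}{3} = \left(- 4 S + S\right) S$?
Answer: $-60890$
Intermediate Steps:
$x{\left(S \right)} = - 9 S^{2}$ ($x{\left(S \right)} = 3 \left(- 4 S + S\right) S = 3 - 3 S S = 3 \left(- 3 S^{2}\right) = - 9 S^{2}$)
$X = -54432$ ($X = 8 \left(-28\right) \left(-27\right) \left(- 9 \left(\frac{6}{6} - \frac{2}{1}\right)^{2}\right) = 8 \cdot 756 \left(- 9 \left(6 \cdot \frac{1}{6} - 2\right)^{2}\right) = 8 \cdot 756 \left(- 9 \left(1 - 2\right)^{2}\right) = 8 \cdot 756 \left(- 9 \left(-1\right)^{2}\right) = 8 \cdot 756 \left(\left(-9\right) 1\right) = 8 \cdot 756 \left(-9\right) = 8 \left(-6804\right) = -54432$)
$\left(X + 13770\right) - 20228 = \left(-54432 + 13770\right) - 20228 = -40662 - 20228 = -60890$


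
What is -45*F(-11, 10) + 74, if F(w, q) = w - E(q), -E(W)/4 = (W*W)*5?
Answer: -89431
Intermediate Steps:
E(W) = -20*W**2 (E(W) = -4*W*W*5 = -4*W**2*5 = -20*W**2)
F(w, q) = w + 20*q**2 (F(w, q) = w - (-20)*q**2 = w + 20*q**2)
-45*F(-11, 10) + 74 = -45*(-11 + 20*10**2) + 74 = -45*(-11 + 20*100) + 74 = -45*(-11 + 2000) + 74 = -45*1989 + 74 = -89505 + 74 = -89431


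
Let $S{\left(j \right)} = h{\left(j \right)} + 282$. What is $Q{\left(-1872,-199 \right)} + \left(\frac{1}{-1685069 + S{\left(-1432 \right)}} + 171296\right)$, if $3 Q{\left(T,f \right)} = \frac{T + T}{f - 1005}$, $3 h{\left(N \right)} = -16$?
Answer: $\frac{260605740304913}{1521367477} \approx 1.713 \cdot 10^{5}$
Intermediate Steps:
$h{\left(N \right)} = - \frac{16}{3}$ ($h{\left(N \right)} = \frac{1}{3} \left(-16\right) = - \frac{16}{3}$)
$S{\left(j \right)} = \frac{830}{3}$ ($S{\left(j \right)} = - \frac{16}{3} + 282 = \frac{830}{3}$)
$Q{\left(T,f \right)} = \frac{2 T}{3 \left(-1005 + f\right)}$ ($Q{\left(T,f \right)} = \frac{\left(T + T\right) \frac{1}{f - 1005}}{3} = \frac{2 T \frac{1}{-1005 + f}}{3} = \frac{2 T}{3 \left(-1005 + f\right)}$)
$Q{\left(-1872,-199 \right)} + \left(\frac{1}{-1685069 + S{\left(-1432 \right)}} + 171296\right) = \frac{2}{3} \left(-1872\right) \frac{1}{-1005 - 199} + \left(\frac{1}{-1685069 + \frac{830}{3}} + 171296\right) = \frac{2}{3} \left(-1872\right) \frac{1}{-1204} + \left(\frac{1}{- \frac{5054377}{3}} + 171296\right) = \frac{2}{3} \left(-1872\right) \left(- \frac{1}{1204}\right) + \left(- \frac{3}{5054377} + 171296\right) = \frac{312}{301} + \frac{865794562589}{5054377} = \frac{260605740304913}{1521367477}$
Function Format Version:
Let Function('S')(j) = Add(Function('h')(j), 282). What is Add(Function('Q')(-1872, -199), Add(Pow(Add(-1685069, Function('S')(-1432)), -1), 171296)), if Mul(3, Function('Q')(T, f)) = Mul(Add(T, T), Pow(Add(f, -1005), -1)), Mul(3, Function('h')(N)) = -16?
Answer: Rational(260605740304913, 1521367477) ≈ 1.7130e+5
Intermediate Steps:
Function('h')(N) = Rational(-16, 3) (Function('h')(N) = Mul(Rational(1, 3), -16) = Rational(-16, 3))
Function('S')(j) = Rational(830, 3) (Function('S')(j) = Add(Rational(-16, 3), 282) = Rational(830, 3))
Function('Q')(T, f) = Mul(Rational(2, 3), T, Pow(Add(-1005, f), -1)) (Function('Q')(T, f) = Mul(Rational(1, 3), Mul(Add(T, T), Pow(Add(f, -1005), -1))) = Mul(Rational(1, 3), Mul(Mul(2, T), Pow(Add(-1005, f), -1))) = Mul(Rational(1, 3), Mul(2, T, Pow(Add(-1005, f), -1))) = Mul(Rational(2, 3), T, Pow(Add(-1005, f), -1)))
Add(Function('Q')(-1872, -199), Add(Pow(Add(-1685069, Function('S')(-1432)), -1), 171296)) = Add(Mul(Rational(2, 3), -1872, Pow(Add(-1005, -199), -1)), Add(Pow(Add(-1685069, Rational(830, 3)), -1), 171296)) = Add(Mul(Rational(2, 3), -1872, Pow(-1204, -1)), Add(Pow(Rational(-5054377, 3), -1), 171296)) = Add(Mul(Rational(2, 3), -1872, Rational(-1, 1204)), Add(Rational(-3, 5054377), 171296)) = Add(Rational(312, 301), Rational(865794562589, 5054377)) = Rational(260605740304913, 1521367477)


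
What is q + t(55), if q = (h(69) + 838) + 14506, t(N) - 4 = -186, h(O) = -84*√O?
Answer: 15162 - 84*√69 ≈ 14464.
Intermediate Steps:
t(N) = -182 (t(N) = 4 - 186 = -182)
q = 15344 - 84*√69 (q = (-84*√69 + 838) + 14506 = (838 - 84*√69) + 14506 = 15344 - 84*√69 ≈ 14646.)
q + t(55) = (15344 - 84*√69) - 182 = 15162 - 84*√69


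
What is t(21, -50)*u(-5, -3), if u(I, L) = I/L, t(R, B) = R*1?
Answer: 35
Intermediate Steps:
t(R, B) = R
t(21, -50)*u(-5, -3) = 21*(-5/(-3)) = 21*(-5*(-1/3)) = 21*(5/3) = 35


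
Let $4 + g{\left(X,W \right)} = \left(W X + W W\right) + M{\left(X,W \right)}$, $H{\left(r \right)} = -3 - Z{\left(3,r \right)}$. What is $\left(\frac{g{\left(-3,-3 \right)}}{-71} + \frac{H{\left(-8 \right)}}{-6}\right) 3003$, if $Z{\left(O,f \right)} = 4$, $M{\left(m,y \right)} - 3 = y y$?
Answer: $\frac{341341}{142} \approx 2403.8$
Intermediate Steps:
$M{\left(m,y \right)} = 3 + y^{2}$ ($M{\left(m,y \right)} = 3 + y y = 3 + y^{2}$)
$H{\left(r \right)} = -7$ ($H{\left(r \right)} = -3 - 4 = -7$)
$g{\left(X,W \right)} = -1 + 2 W^{2} + W X$ ($g{\left(X,W \right)} = -4 + \left(\left(W X + W W\right) + \left(3 + W^{2}\right)\right) = -4 + \left(\left(W X + W^{2}\right) + \left(3 + W^{2}\right)\right) = -4 + \left(\left(W^{2} + W X\right) + \left(3 + W^{2}\right)\right) = -4 + \left(3 + 2 W^{2} + W X\right) = -1 + 2 W^{2} + W X$)
$\left(\frac{g{\left(-3,-3 \right)}}{-71} + \frac{H{\left(-8 \right)}}{-6}\right) 3003 = \left(\frac{-1 + 2 \left(-3\right)^{2} - -9}{-71} - \frac{7}{-6}\right) 3003 = \left(\left(-1 + 2 \cdot 9 + 9\right) \left(- \frac{1}{71}\right) - - \frac{7}{6}\right) 3003 = \left(\left(-1 + 18 + 9\right) \left(- \frac{1}{71}\right) + \frac{7}{6}\right) 3003 = \left(26 \left(- \frac{1}{71}\right) + \frac{7}{6}\right) 3003 = \left(- \frac{26}{71} + \frac{7}{6}\right) 3003 = \frac{341}{426} \cdot 3003 = \frac{341341}{142}$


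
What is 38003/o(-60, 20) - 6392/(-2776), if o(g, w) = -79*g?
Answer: 16974301/1644780 ≈ 10.320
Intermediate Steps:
38003/o(-60, 20) - 6392/(-2776) = 38003/((-79*(-60))) - 6392/(-2776) = 38003/4740 - 6392*(-1/2776) = 38003*(1/4740) + 799/347 = 38003/4740 + 799/347 = 16974301/1644780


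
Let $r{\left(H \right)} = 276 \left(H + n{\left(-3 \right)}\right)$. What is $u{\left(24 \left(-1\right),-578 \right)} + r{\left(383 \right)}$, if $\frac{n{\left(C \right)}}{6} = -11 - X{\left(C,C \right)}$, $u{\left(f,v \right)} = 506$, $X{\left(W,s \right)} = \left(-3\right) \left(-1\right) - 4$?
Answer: $89654$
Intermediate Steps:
$X{\left(W,s \right)} = -1$ ($X{\left(W,s \right)} = 3 - 4 = -1$)
$n{\left(C \right)} = -60$ ($n{\left(C \right)} = 6 \left(-11 - -1\right) = 6 \left(-11 + 1\right) = 6 \left(-10\right) = -60$)
$r{\left(H \right)} = -16560 + 276 H$ ($r{\left(H \right)} = 276 \left(H - 60\right) = 276 \left(-60 + H\right) = -16560 + 276 H$)
$u{\left(24 \left(-1\right),-578 \right)} + r{\left(383 \right)} = 506 + \left(-16560 + 276 \cdot 383\right) = 506 + \left(-16560 + 105708\right) = 506 + 89148 = 89654$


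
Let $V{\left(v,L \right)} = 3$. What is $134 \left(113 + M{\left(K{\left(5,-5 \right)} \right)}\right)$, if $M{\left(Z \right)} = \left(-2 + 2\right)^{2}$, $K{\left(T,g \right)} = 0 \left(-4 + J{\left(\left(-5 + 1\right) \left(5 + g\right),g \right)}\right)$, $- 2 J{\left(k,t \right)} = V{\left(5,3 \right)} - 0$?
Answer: $15142$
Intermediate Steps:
$J{\left(k,t \right)} = - \frac{3}{2}$ ($J{\left(k,t \right)} = - \frac{3 - 0}{2} = - \frac{3 + 0}{2} = \left(- \frac{1}{2}\right) 3 = - \frac{3}{2}$)
$K{\left(T,g \right)} = 0$ ($K{\left(T,g \right)} = 0 \left(-4 - \frac{3}{2}\right) = 0 \left(- \frac{11}{2}\right) = 0$)
$M{\left(Z \right)} = 0$ ($M{\left(Z \right)} = 0^{2} = 0$)
$134 \left(113 + M{\left(K{\left(5,-5 \right)} \right)}\right) = 134 \left(113 + 0\right) = 134 \cdot 113 = 15142$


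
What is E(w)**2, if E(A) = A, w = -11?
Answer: 121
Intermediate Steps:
E(w)**2 = (-11)**2 = 121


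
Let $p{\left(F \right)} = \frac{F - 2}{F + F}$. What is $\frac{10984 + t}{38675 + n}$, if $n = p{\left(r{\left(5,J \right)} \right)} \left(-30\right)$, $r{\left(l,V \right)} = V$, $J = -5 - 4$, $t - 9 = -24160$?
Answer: $- \frac{39501}{115970} \approx -0.34061$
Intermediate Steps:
$t = -24151$ ($t = 9 - 24160 = -24151$)
$J = -9$ ($J = -5 - 4 = -9$)
$p{\left(F \right)} = \frac{-2 + F}{2 F}$
$n = - \frac{55}{3}$ ($n = \frac{-2 - 9}{2 \left(-9\right)} \left(-30\right) = \frac{1}{2} \left(- \frac{1}{9}\right) \left(-11\right) \left(-30\right) = \frac{11}{18} \left(-30\right) = - \frac{55}{3} \approx -18.333$)
$\frac{10984 + t}{38675 + n} = \frac{10984 - 24151}{38675 - \frac{55}{3}} = - \frac{13167}{\frac{115970}{3}} = \left(-13167\right) \frac{3}{115970} = - \frac{39501}{115970}$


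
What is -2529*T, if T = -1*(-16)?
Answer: -40464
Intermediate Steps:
T = 16
-2529*T = -2529*16 = -40464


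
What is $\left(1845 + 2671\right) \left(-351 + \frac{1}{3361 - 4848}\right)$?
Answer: $- \frac{2357072008}{1487} \approx -1.5851 \cdot 10^{6}$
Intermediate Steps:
$\left(1845 + 2671\right) \left(-351 + \frac{1}{3361 - 4848}\right) = 4516 \left(-351 + \frac{1}{-1487}\right) = 4516 \left(-351 - \frac{1}{1487}\right) = 4516 \left(- \frac{521938}{1487}\right) = - \frac{2357072008}{1487}$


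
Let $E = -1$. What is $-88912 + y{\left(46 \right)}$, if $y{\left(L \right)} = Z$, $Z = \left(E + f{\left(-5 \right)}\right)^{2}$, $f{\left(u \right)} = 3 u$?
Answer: $-88656$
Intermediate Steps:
$Z = 256$ ($Z = \left(-1 + 3 \left(-5\right)\right)^{2} = \left(-1 - 15\right)^{2} = \left(-16\right)^{2} = 256$)
$y{\left(L \right)} = 256$
$-88912 + y{\left(46 \right)} = -88912 + 256 = -88656$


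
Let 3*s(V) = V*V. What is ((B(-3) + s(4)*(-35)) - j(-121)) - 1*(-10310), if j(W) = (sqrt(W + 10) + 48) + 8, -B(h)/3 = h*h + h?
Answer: 30148/3 - I*sqrt(111) ≈ 10049.0 - 10.536*I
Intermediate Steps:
B(h) = -3*h - 3*h**2 (B(h) = -3*(h*h + h) = -3*(h**2 + h) = -3*(h + h**2) = -3*h - 3*h**2)
s(V) = V**2/3 (s(V) = (V*V)/3 = V**2/3)
j(W) = 56 + sqrt(10 + W) (j(W) = (sqrt(10 + W) + 48) + 8 = (48 + sqrt(10 + W)) + 8 = 56 + sqrt(10 + W))
((B(-3) + s(4)*(-35)) - j(-121)) - 1*(-10310) = ((-3*(-3)*(1 - 3) + ((1/3)*4**2)*(-35)) - (56 + sqrt(10 - 121))) - 1*(-10310) = ((-3*(-3)*(-2) + ((1/3)*16)*(-35)) - (56 + sqrt(-111))) + 10310 = ((-18 + (16/3)*(-35)) - (56 + I*sqrt(111))) + 10310 = ((-18 - 560/3) + (-56 - I*sqrt(111))) + 10310 = (-614/3 + (-56 - I*sqrt(111))) + 10310 = (-782/3 - I*sqrt(111)) + 10310 = 30148/3 - I*sqrt(111)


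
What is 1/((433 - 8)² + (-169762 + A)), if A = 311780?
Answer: 1/322643 ≈ 3.0994e-6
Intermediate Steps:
1/((433 - 8)² + (-169762 + A)) = 1/((433 - 8)² + (-169762 + 311780)) = 1/(425² + 142018) = 1/(180625 + 142018) = 1/322643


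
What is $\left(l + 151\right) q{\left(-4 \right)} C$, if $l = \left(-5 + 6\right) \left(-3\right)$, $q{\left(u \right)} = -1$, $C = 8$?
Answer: $-1184$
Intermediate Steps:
$l = -3$ ($l = 1 \left(-3\right) = -3$)
$\left(l + 151\right) q{\left(-4 \right)} C = \left(-3 + 151\right) \left(\left(-1\right) 8\right) = 148 \left(-8\right) = -1184$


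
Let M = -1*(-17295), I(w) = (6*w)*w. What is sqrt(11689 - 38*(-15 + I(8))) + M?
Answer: 17295 + I*sqrt(2333) ≈ 17295.0 + 48.301*I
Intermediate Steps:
I(w) = 6*w**2
M = 17295
sqrt(11689 - 38*(-15 + I(8))) + M = sqrt(11689 - 38*(-15 + 6*8**2)) + 17295 = sqrt(11689 - 38*(-15 + 6*64)) + 17295 = sqrt(11689 - 38*(-15 + 384)) + 17295 = sqrt(11689 - 38*369) + 17295 = sqrt(11689 - 14022) + 17295 = sqrt(-2333) + 17295 = I*sqrt(2333) + 17295 = 17295 + I*sqrt(2333)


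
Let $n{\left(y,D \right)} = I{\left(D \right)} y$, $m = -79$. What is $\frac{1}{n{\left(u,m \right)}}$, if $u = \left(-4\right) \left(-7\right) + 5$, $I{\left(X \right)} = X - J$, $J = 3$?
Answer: $- \frac{1}{2706} \approx -0.00036955$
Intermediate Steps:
$I{\left(X \right)} = -3 + X$ ($I{\left(X \right)} = X - 3 = -3 + X$)
$u = 33$ ($u = 28 + 5 = 33$)
$n{\left(y,D \right)} = y \left(-3 + D\right)$ ($n{\left(y,D \right)} = \left(-3 + D\right) y = y \left(-3 + D\right)$)
$\frac{1}{n{\left(u,m \right)}} = \frac{1}{33 \left(-3 - 79\right)} = \frac{1}{33 \left(-82\right)} = \frac{1}{-2706} = - \frac{1}{2706}$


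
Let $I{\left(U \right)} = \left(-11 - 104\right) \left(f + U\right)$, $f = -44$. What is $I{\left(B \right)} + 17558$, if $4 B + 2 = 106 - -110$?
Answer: $\frac{32931}{2} \approx 16466.0$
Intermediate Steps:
$B = \frac{107}{2}$ ($B = - \frac{1}{2} + \frac{106 - -110}{4} = - \frac{1}{2} + \frac{106 + 110}{4} = - \frac{1}{2} + \frac{1}{4} \cdot 216 = - \frac{1}{2} + 54 = \frac{107}{2} \approx 53.5$)
$I{\left(U \right)} = 5060 - 115 U$ ($I{\left(U \right)} = \left(-11 - 104\right) \left(-44 + U\right) = - 115 \left(-44 + U\right) = 5060 - 115 U$)
$I{\left(B \right)} + 17558 = \left(5060 - \frac{12305}{2}\right) + 17558 = - \frac{2185}{2} + 17558 = \frac{32931}{2}$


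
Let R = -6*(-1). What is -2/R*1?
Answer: -1/3 ≈ -0.33333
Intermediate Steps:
R = 6
-2/R*1 = -2/6*1 = -2*1/6*1 = -1/3*1 = -1/3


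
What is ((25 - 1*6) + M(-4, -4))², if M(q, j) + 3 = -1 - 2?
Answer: 169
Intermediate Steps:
M(q, j) = -6 (M(q, j) = -3 + (-1 - 2) = -3 - 3 = -6)
((25 - 1*6) + M(-4, -4))² = ((25 - 1*6) - 6)² = ((25 - 6) - 6)² = (19 - 6)² = 13² = 169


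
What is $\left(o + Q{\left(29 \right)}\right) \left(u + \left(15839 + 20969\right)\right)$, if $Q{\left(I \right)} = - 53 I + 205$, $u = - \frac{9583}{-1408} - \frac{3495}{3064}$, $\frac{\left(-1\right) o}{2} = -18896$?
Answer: $\frac{180953573044315}{134816} \approx 1.3422 \cdot 10^{9}$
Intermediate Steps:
$o = 37792$ ($o = \left(-2\right) \left(-18896\right) = 37792$)
$u = \frac{3055169}{539264}$ ($u = \left(-9583\right) \left(- \frac{1}{1408}\right) - \frac{3495}{3064} = \frac{9583}{1408} - \frac{3495}{3064} = \frac{3055169}{539264} \approx 5.6654$)
$Q{\left(I \right)} = 205 - 53 I$
$\left(o + Q{\left(29 \right)}\right) \left(u + \left(15839 + 20969\right)\right) = \left(37792 + \left(205 - 1537\right)\right) \left(\frac{3055169}{539264} + \left(15839 + 20969\right)\right) = \left(37792 + \left(205 - 1537\right)\right) \left(\frac{3055169}{539264} + 36808\right) = \left(37792 - 1332\right) \frac{19852284481}{539264} = 36460 \cdot \frac{19852284481}{539264} = \frac{180953573044315}{134816}$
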